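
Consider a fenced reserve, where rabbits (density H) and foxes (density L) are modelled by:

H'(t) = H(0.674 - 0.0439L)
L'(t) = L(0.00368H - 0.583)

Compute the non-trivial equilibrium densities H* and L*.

Set dL/dt = 0 with L > 0: 0.00368H - 0.583 = 0, so H* = 0.583/0.00368 = 158.
Set dH/dt = 0 with H > 0: 0.674 - 0.0439L = 0, so L* = 0.674/0.0439 = 15.4.

H* ≈ 158, L* ≈ 15.4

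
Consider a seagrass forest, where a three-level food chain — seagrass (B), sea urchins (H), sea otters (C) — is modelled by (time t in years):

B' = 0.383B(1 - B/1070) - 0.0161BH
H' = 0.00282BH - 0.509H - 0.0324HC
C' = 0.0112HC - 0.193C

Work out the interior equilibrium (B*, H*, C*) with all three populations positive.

B* ≈ 295, H* ≈ 17.2, C* ≈ 9.96

From dC/dt = 0: 0.0112H* = 0.193, so H* = 17.2.
From dB/dt = 0: 0.383(1 - B*/1070) = 0.0161·17.2, giving B* = 1070·(1 - 0.724) = 295.
From dH/dt = 0: 0.00282·295 - 0.509 = 0.0324C*, so C* = 0.323/0.0324 = 9.96.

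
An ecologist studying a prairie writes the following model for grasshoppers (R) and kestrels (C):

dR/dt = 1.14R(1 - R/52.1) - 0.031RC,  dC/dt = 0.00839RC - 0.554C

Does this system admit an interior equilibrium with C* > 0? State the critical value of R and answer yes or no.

The predator equation gives dC/dt > 0 only when R > 0.554/0.00839 = 66.
Without the predator, R → K = 52.1. Since 52.1 < 66, the predator cannot invade.

Threshold R = 66; K < 66, so no, the predator goes extinct.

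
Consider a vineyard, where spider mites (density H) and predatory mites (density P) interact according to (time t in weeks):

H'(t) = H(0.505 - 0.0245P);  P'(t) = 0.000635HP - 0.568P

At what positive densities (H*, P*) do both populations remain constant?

Set dP/dt = 0 with P > 0: 0.000635H - 0.568 = 0, so H* = 0.568/0.000635 = 894.
Set dH/dt = 0 with H > 0: 0.505 - 0.0245P = 0, so P* = 0.505/0.0245 = 20.6.

H* ≈ 894, P* ≈ 20.6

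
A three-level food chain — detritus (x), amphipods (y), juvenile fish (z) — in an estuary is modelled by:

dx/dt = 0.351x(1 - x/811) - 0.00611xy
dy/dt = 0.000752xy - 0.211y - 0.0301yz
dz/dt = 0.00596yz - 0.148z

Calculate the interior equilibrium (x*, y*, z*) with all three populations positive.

From dz/dt = 0: 0.00596y* = 0.148, so y* = 24.8.
From dx/dt = 0: 0.351(1 - x*/811) = 0.00611·24.8, giving x* = 811·(1 - 0.432) = 460.
From dy/dt = 0: 0.000752·460 - 0.211 = 0.0301z*, so z* = 0.135/0.0301 = 4.49.

x* ≈ 460, y* ≈ 24.8, z* ≈ 4.49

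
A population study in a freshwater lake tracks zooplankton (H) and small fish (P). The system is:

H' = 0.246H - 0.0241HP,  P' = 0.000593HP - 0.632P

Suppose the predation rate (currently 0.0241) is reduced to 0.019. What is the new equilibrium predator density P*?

At the interior fixed point, setting dH/dt = 0 with H > 0 fixes P* = (prey growth rate)/(HP coefficient) — independent of the other coefficients.
With the change, P* = 0.246/0.019 = 12.9; it rises from 10.2.

P* ≈ 12.9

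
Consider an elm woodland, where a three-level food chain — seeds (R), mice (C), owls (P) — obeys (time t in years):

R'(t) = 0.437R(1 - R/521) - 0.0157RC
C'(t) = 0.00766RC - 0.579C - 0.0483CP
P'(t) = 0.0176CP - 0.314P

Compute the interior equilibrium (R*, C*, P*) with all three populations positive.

From dP/dt = 0: 0.0176C* = 0.314, so C* = 17.8.
From dR/dt = 0: 0.437(1 - R*/521) = 0.0157·17.8, giving R* = 521·(1 - 0.641) = 187.
From dC/dt = 0: 0.00766·187 - 0.579 = 0.0483P*, so P* = 0.854/0.0483 = 17.7.

R* ≈ 187, C* ≈ 17.8, P* ≈ 17.7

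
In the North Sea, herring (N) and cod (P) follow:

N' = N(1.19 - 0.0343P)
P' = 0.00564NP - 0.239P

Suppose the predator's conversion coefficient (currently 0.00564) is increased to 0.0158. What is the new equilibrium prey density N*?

N* ≈ 15.1

At the interior fixed point, setting dP/dt = 0 with P > 0 fixes N* = (predator death rate)/(NP coefficient) — independent of the other coefficients.
With the change, N* = 0.239/0.0158 = 15.1; it falls from 42.4.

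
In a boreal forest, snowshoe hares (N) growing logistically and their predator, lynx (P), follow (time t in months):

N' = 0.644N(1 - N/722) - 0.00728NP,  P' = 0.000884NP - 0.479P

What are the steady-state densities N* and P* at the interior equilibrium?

N* ≈ 542, P* ≈ 22.1

From dP/dt = 0 with P > 0: 0.000884N* = 0.479, so N* = 542.
Substitute into dN/dt = 0: 0.644(1 - 542/722) = 0.00728P*.
The bracket is 0.25, giving P* = 0.161/0.00728 = 22.1.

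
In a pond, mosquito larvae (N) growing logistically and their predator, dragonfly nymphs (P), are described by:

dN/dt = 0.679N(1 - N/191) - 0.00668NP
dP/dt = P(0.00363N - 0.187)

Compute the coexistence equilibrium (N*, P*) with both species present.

N* ≈ 51.5, P* ≈ 74.2

From dP/dt = 0 with P > 0: 0.00363N* = 0.187, so N* = 51.5.
Substitute into dN/dt = 0: 0.679(1 - 51.5/191) = 0.00668P*.
The bracket is 0.73, giving P* = 0.496/0.00668 = 74.2.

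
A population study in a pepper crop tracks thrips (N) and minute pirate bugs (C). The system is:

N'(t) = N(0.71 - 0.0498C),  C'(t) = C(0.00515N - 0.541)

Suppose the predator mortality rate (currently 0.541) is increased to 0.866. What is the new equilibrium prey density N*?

N* ≈ 168

At the interior fixed point, setting dC/dt = 0 with C > 0 fixes N* = (predator death rate)/(NC coefficient) — independent of the other coefficients.
With the change, N* = 0.866/0.00515 = 168; it rises from 105.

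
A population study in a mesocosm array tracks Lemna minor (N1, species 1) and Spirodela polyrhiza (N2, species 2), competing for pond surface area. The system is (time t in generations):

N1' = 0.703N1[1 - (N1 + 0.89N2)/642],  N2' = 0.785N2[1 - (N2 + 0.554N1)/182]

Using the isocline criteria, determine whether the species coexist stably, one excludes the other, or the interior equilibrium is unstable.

Compare the nullcline intercepts: K1/α12 = 642/0.89 = 721 > K2 = 182; K2/α21 = 182/0.554 = 329 < K1 = 642.
Since the inequalities point opposite ways, species 1 can invade but species 2 cannot.

species 1 excludes species 2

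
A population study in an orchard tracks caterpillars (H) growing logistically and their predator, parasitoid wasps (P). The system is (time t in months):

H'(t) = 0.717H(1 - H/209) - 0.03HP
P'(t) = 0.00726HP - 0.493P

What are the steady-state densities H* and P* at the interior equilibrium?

H* ≈ 67.9, P* ≈ 16.1

From dP/dt = 0 with P > 0: 0.00726H* = 0.493, so H* = 67.9.
Substitute into dH/dt = 0: 0.717(1 - 67.9/209) = 0.03P*.
The bracket is 0.675, giving P* = 0.484/0.03 = 16.1.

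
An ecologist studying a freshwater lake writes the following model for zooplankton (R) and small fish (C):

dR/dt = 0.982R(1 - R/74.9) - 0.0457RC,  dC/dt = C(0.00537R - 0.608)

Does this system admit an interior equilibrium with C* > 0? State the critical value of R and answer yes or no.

The predator equation gives dC/dt > 0 only when R > 0.608/0.00537 = 113.
Without the predator, R → K = 74.9. Since 74.9 < 113, the predator cannot invade.

Threshold R = 113; K < 113, so no, the predator goes extinct.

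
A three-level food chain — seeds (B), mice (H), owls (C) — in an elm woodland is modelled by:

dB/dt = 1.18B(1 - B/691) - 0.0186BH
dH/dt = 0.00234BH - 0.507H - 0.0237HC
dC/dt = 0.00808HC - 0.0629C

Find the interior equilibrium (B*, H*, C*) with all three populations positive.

B* ≈ 606, H* ≈ 7.78, C* ≈ 38.5

From dC/dt = 0: 0.00808H* = 0.0629, so H* = 7.78.
From dB/dt = 0: 1.18(1 - B*/691) = 0.0186·7.78, giving B* = 691·(1 - 0.123) = 606.
From dH/dt = 0: 0.00234·606 - 0.507 = 0.0237C*, so C* = 0.912/0.0237 = 38.5.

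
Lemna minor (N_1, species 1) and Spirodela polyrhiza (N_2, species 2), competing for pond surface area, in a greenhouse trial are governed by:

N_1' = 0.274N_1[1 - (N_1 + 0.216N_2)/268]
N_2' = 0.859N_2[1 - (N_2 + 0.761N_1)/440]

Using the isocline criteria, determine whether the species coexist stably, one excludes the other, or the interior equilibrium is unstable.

Compare the nullcline intercepts: K1/α12 = 268/0.216 = 1240 > K2 = 440; K2/α21 = 440/0.761 = 578 > K1 = 268.
Since both inequalities hold, each species can invade when rare, so the interior equilibrium is stable.

stable coexistence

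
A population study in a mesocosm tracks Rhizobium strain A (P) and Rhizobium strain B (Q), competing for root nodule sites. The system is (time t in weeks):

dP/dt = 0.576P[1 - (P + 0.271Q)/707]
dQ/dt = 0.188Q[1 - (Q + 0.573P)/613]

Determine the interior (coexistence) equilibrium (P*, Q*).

P* ≈ 640, Q* ≈ 246

Setting both brackets to zero gives the nullclines P + 0.271Q = 707 and 0.573P + Q = 613.
Substituting Q = 613 - 0.573P into the first: P(1 - 0.271·0.573) = 707 - 0.271·613.
So P* = 541/0.845 = 640, and then Q* = 613 - 0.573·640 = 246.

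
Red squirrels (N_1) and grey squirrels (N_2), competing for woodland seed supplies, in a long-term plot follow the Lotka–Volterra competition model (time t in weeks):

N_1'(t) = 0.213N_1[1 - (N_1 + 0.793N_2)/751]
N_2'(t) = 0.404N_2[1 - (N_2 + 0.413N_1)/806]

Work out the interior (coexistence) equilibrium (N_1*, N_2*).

Setting both brackets to zero gives the nullclines N_1 + 0.793N_2 = 751 and 0.413N_1 + N_2 = 806.
Substituting N_2 = 806 - 0.413N_1 into the first: N_1(1 - 0.793·0.413) = 751 - 0.793·806.
So N_1* = 112/0.672 = 166, and then N_2* = 806 - 0.413·166 = 737.

N_1* ≈ 166, N_2* ≈ 737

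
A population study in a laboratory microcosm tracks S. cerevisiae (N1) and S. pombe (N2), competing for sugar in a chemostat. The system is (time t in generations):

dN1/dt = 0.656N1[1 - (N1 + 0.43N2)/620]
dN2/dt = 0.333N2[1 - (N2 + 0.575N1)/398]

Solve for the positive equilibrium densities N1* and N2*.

Setting both brackets to zero gives the nullclines N1 + 0.43N2 = 620 and 0.575N1 + N2 = 398.
Substituting N2 = 398 - 0.575N1 into the first: N1(1 - 0.43·0.575) = 620 - 0.43·398.
So N1* = 449/0.753 = 596, and then N2* = 398 - 0.575·596 = 55.1.

N1* ≈ 596, N2* ≈ 55.1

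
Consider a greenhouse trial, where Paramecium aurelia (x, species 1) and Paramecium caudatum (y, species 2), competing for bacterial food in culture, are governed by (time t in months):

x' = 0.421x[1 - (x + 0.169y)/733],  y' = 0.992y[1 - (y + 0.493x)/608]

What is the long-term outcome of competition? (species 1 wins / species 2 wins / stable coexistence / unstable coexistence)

stable coexistence

Compare the nullcline intercepts: K1/α12 = 733/0.169 = 4340 > K2 = 608; K2/α21 = 608/0.493 = 1230 > K1 = 733.
Since both inequalities hold, each species can invade when rare, so the interior equilibrium is stable.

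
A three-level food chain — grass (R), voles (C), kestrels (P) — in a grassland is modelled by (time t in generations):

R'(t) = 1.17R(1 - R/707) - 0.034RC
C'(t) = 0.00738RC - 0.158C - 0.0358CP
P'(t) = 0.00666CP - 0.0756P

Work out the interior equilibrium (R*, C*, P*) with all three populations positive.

R* ≈ 474, C* ≈ 11.4, P* ≈ 93.3

From dP/dt = 0: 0.00666C* = 0.0756, so C* = 11.4.
From dR/dt = 0: 1.17(1 - R*/707) = 0.034·11.4, giving R* = 707·(1 - 0.33) = 474.
From dC/dt = 0: 0.00738·474 - 0.158 = 0.0358P*, so P* = 3.34/0.0358 = 93.3.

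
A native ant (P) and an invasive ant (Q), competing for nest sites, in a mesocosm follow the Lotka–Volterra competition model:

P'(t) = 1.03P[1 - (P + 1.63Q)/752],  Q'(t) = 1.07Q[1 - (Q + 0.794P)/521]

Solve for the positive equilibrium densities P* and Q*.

Setting both brackets to zero gives the nullclines P + 1.63Q = 752 and 0.794P + Q = 521.
Substituting Q = 521 - 0.794P into the first: P(1 - 1.63·0.794) = 752 - 1.63·521.
So P* = -97.2/-0.294 = 330, and then Q* = 521 - 0.794·330 = 259.

P* ≈ 330, Q* ≈ 259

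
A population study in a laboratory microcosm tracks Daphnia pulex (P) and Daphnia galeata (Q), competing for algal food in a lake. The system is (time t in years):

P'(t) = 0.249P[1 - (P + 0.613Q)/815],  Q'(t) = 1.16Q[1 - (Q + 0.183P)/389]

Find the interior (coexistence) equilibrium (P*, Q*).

P* ≈ 649, Q* ≈ 270

Setting both brackets to zero gives the nullclines P + 0.613Q = 815 and 0.183P + Q = 389.
Substituting Q = 389 - 0.183P into the first: P(1 - 0.613·0.183) = 815 - 0.613·389.
So P* = 577/0.888 = 649, and then Q* = 389 - 0.183·649 = 270.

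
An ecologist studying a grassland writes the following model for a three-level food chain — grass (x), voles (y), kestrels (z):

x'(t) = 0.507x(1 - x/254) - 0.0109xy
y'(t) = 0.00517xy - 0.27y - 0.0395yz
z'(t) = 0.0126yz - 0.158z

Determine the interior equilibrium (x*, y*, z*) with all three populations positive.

x* ≈ 186, y* ≈ 12.5, z* ≈ 17.4

From dz/dt = 0: 0.0126y* = 0.158, so y* = 12.5.
From dx/dt = 0: 0.507(1 - x*/254) = 0.0109·12.5, giving x* = 254·(1 - 0.27) = 186.
From dy/dt = 0: 0.00517·186 - 0.27 = 0.0395z*, so z* = 0.689/0.0395 = 17.4.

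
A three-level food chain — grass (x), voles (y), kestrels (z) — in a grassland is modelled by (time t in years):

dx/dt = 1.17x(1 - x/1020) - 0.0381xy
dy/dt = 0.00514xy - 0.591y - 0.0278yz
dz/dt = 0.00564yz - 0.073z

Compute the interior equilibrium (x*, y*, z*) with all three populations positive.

x* ≈ 590, y* ≈ 12.9, z* ≈ 87.8

From dz/dt = 0: 0.00564y* = 0.073, so y* = 12.9.
From dx/dt = 0: 1.17(1 - x*/1020) = 0.0381·12.9, giving x* = 1020·(1 - 0.421) = 590.
From dy/dt = 0: 0.00514·590 - 0.591 = 0.0278z*, so z* = 2.44/0.0278 = 87.8.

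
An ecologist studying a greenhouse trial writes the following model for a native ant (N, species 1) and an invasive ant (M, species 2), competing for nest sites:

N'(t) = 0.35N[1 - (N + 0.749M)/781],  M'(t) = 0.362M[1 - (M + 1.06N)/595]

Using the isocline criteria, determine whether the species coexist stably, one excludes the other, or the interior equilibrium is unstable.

Compare the nullcline intercepts: K1/α12 = 781/0.749 = 1040 > K2 = 595; K2/α21 = 595/1.06 = 561 < K1 = 781.
Since the inequalities point opposite ways, species 1 can invade but species 2 cannot.

species 1 excludes species 2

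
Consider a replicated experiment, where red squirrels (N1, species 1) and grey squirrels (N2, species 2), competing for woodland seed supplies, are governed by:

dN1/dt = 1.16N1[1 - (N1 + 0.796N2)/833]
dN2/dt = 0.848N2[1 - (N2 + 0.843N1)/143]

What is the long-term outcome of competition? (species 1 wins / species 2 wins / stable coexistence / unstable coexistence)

Compare the nullcline intercepts: K1/α12 = 833/0.796 = 1050 > K2 = 143; K2/α21 = 143/0.843 = 170 < K1 = 833.
Since the inequalities point opposite ways, species 1 can invade but species 2 cannot.

species 1 excludes species 2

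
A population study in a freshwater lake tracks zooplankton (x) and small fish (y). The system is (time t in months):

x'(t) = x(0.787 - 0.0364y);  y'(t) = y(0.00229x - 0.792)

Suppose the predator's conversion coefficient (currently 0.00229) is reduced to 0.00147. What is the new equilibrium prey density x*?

At the interior fixed point, setting dy/dt = 0 with y > 0 fixes x* = (predator death rate)/(xy coefficient) — independent of the other coefficients.
With the change, x* = 0.792/0.00147 = 539; it rises from 346.

x* ≈ 539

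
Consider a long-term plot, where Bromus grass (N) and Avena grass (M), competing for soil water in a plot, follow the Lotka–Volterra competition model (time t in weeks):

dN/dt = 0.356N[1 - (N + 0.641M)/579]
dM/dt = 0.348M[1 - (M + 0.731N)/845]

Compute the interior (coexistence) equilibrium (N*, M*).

Setting both brackets to zero gives the nullclines N + 0.641M = 579 and 0.731N + M = 845.
Substituting M = 845 - 0.731N into the first: N(1 - 0.641·0.731) = 579 - 0.641·845.
So N* = 37.4/0.531 = 70.3, and then M* = 845 - 0.731·70.3 = 794.

N* ≈ 70.3, M* ≈ 794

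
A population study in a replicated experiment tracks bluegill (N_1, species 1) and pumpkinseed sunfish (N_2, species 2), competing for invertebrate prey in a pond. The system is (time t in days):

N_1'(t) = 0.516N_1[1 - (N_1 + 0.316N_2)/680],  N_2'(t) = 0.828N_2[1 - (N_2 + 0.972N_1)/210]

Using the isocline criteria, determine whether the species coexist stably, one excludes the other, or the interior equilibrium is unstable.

species 1 excludes species 2

Compare the nullcline intercepts: K1/α12 = 680/0.316 = 2150 > K2 = 210; K2/α21 = 210/0.972 = 216 < K1 = 680.
Since the inequalities point opposite ways, species 1 can invade but species 2 cannot.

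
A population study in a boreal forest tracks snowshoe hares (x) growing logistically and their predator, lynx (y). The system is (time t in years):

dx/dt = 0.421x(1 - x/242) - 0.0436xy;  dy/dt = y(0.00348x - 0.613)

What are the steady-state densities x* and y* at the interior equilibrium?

From dy/dt = 0 with y > 0: 0.00348x* = 0.613, so x* = 176.
Substitute into dx/dt = 0: 0.421(1 - 176/242) = 0.0436y*.
The bracket is 0.272, giving y* = 0.115/0.0436 = 2.63.

x* ≈ 176, y* ≈ 2.63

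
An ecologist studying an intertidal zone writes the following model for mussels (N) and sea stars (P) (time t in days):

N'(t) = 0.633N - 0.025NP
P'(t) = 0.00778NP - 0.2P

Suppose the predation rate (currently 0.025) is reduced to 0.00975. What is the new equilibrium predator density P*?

At the interior fixed point, setting dN/dt = 0 with N > 0 fixes P* = (prey growth rate)/(NP coefficient) — independent of the other coefficients.
With the change, P* = 0.633/0.00975 = 64.9; it rises from 25.3.

P* ≈ 64.9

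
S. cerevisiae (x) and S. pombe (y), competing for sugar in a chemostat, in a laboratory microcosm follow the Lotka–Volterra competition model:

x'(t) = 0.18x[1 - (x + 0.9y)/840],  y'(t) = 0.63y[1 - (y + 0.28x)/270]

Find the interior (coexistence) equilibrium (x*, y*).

Setting both brackets to zero gives the nullclines x + 0.9y = 840 and 0.28x + y = 270.
Substituting y = 270 - 0.28x into the first: x(1 - 0.9·0.28) = 840 - 0.9·270.
So x* = 597/0.748 = 798, and then y* = 270 - 0.28·798 = 46.5.

x* ≈ 798, y* ≈ 46.5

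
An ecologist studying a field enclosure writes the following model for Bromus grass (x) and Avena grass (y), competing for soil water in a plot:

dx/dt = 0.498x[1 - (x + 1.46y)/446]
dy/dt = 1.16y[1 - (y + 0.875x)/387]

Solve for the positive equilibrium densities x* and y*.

Setting both brackets to zero gives the nullclines x + 1.46y = 446 and 0.875x + y = 387.
Substituting y = 387 - 0.875x into the first: x(1 - 1.46·0.875) = 446 - 1.46·387.
So x* = -119/-0.277 = 429, and then y* = 387 - 0.875·429 = 11.7.

x* ≈ 429, y* ≈ 11.7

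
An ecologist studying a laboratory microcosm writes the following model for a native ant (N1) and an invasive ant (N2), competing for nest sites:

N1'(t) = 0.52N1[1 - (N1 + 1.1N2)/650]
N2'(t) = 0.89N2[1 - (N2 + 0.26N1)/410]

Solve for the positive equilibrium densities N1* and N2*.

Setting both brackets to zero gives the nullclines N1 + 1.1N2 = 650 and 0.26N1 + N2 = 410.
Substituting N2 = 410 - 0.26N1 into the first: N1(1 - 1.1·0.26) = 650 - 1.1·410.
So N1* = 199/0.714 = 279, and then N2* = 410 - 0.26·279 = 338.

N1* ≈ 279, N2* ≈ 338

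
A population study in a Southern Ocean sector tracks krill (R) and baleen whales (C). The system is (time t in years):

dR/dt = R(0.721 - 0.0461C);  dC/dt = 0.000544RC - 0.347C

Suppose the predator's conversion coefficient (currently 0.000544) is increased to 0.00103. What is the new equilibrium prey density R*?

R* ≈ 337

At the interior fixed point, setting dC/dt = 0 with C > 0 fixes R* = (predator death rate)/(RC coefficient) — independent of the other coefficients.
With the change, R* = 0.347/0.00103 = 337; it falls from 638.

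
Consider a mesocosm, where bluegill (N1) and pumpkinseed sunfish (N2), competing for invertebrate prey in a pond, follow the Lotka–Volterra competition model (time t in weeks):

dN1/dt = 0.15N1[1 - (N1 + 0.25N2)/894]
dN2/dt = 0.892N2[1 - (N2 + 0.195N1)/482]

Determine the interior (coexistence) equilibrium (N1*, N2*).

Setting both brackets to zero gives the nullclines N1 + 0.25N2 = 894 and 0.195N1 + N2 = 482.
Substituting N2 = 482 - 0.195N1 into the first: N1(1 - 0.25·0.195) = 894 - 0.25·482.
So N1* = 774/0.951 = 813, and then N2* = 482 - 0.195·813 = 323.

N1* ≈ 813, N2* ≈ 323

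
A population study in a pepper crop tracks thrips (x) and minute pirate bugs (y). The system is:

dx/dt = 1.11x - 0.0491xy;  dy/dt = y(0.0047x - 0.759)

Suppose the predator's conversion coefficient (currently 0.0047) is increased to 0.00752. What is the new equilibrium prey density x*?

x* ≈ 101

At the interior fixed point, setting dy/dt = 0 with y > 0 fixes x* = (predator death rate)/(xy coefficient) — independent of the other coefficients.
With the change, x* = 0.759/0.00752 = 101; it falls from 161.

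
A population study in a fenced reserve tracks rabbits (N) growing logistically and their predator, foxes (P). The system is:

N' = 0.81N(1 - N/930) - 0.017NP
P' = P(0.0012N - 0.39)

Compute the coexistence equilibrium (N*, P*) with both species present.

N* ≈ 325, P* ≈ 31

From dP/dt = 0 with P > 0: 0.0012N* = 0.39, so N* = 325.
Substitute into dN/dt = 0: 0.81(1 - 325/930) = 0.017P*.
The bracket is 0.651, giving P* = 0.527/0.017 = 31.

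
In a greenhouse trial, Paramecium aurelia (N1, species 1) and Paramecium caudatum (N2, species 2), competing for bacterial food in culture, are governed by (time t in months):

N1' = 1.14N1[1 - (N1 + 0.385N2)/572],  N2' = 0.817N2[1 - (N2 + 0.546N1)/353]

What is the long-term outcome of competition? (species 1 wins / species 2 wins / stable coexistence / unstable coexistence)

stable coexistence

Compare the nullcline intercepts: K1/α12 = 572/0.385 = 1490 > K2 = 353; K2/α21 = 353/0.546 = 647 > K1 = 572.
Since both inequalities hold, each species can invade when rare, so the interior equilibrium is stable.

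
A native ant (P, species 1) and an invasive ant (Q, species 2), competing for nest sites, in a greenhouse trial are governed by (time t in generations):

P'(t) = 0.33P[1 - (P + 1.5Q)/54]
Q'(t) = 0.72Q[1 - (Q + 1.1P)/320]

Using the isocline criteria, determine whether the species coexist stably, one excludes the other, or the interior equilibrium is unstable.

Compare the nullcline intercepts: K1/α12 = 54/1.5 = 36 < K2 = 320; K2/α21 = 320/1.1 = 291 > K1 = 54.
Since the inequalities point opposite ways, species 2 can invade but species 1 cannot.

species 2 excludes species 1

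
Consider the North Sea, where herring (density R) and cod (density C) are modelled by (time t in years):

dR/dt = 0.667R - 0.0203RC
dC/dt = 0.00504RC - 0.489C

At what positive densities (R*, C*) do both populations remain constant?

R* ≈ 97, C* ≈ 32.9

Set dC/dt = 0 with C > 0: 0.00504R - 0.489 = 0, so R* = 0.489/0.00504 = 97.
Set dR/dt = 0 with R > 0: 0.667 - 0.0203C = 0, so C* = 0.667/0.0203 = 32.9.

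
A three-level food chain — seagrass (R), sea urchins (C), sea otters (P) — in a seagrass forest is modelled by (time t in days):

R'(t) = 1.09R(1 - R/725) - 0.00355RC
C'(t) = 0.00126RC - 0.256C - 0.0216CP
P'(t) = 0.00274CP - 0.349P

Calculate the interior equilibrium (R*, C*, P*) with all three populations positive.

R* ≈ 424, C* ≈ 127, P* ≈ 12.9

From dP/dt = 0: 0.00274C* = 0.349, so C* = 127.
From dR/dt = 0: 1.09(1 - R*/725) = 0.00355·127, giving R* = 725·(1 - 0.415) = 424.
From dC/dt = 0: 0.00126·424 - 0.256 = 0.0216P*, so P* = 0.279/0.0216 = 12.9.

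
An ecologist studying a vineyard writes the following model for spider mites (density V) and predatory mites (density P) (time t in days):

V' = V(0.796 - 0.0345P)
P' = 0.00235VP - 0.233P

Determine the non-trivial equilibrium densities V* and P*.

Set dP/dt = 0 with P > 0: 0.00235V - 0.233 = 0, so V* = 0.233/0.00235 = 99.1.
Set dV/dt = 0 with V > 0: 0.796 - 0.0345P = 0, so P* = 0.796/0.0345 = 23.1.

V* ≈ 99.1, P* ≈ 23.1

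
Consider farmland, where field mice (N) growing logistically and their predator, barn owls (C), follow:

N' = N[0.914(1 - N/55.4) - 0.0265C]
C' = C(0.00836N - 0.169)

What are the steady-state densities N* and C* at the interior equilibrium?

From dC/dt = 0 with C > 0: 0.00836N* = 0.169, so N* = 20.2.
Substitute into dN/dt = 0: 0.914(1 - 20.2/55.4) = 0.0265C*.
The bracket is 0.635, giving C* = 0.58/0.0265 = 21.9.

N* ≈ 20.2, C* ≈ 21.9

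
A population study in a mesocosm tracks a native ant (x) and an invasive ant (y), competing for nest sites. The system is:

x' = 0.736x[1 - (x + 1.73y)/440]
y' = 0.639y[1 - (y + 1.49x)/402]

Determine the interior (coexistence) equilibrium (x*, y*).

Setting both brackets to zero gives the nullclines x + 1.73y = 440 and 1.49x + y = 402.
Substituting y = 402 - 1.49x into the first: x(1 - 1.73·1.49) = 440 - 1.73·402.
So x* = -255/-1.58 = 162, and then y* = 402 - 1.49·162 = 161.

x* ≈ 162, y* ≈ 161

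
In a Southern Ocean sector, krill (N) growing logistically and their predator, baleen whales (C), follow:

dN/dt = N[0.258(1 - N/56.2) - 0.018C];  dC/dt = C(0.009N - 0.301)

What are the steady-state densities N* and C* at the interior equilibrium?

N* ≈ 33.4, C* ≈ 5.8

From dC/dt = 0 with C > 0: 0.009N* = 0.301, so N* = 33.4.
Substitute into dN/dt = 0: 0.258(1 - 33.4/56.2) = 0.018C*.
The bracket is 0.405, giving C* = 0.104/0.018 = 5.8.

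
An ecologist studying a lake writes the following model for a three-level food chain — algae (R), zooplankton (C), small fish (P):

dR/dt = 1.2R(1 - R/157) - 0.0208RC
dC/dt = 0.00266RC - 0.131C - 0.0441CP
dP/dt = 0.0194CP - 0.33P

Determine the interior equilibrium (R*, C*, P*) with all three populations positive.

R* ≈ 111, C* ≈ 17, P* ≈ 3.71

From dP/dt = 0: 0.0194C* = 0.33, so C* = 17.
From dR/dt = 0: 1.2(1 - R*/157) = 0.0208·17, giving R* = 157·(1 - 0.295) = 111.
From dC/dt = 0: 0.00266·111 - 0.131 = 0.0441P*, so P* = 0.163/0.0441 = 3.71.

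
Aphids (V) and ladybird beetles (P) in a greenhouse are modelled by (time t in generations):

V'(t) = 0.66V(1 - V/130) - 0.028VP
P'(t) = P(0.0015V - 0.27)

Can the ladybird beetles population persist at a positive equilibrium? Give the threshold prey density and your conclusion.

The predator equation gives dP/dt > 0 only when V > 0.27/0.0015 = 180.
Without the predator, V → K = 130. Since 130 < 180, the predator cannot invade.

Threshold V = 180; K < 180, so no, the predator goes extinct.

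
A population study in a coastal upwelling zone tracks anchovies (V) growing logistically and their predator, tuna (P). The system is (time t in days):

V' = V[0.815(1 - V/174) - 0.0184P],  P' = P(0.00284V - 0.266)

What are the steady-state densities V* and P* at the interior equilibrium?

V* ≈ 93.7, P* ≈ 20.5

From dP/dt = 0 with P > 0: 0.00284V* = 0.266, so V* = 93.7.
Substitute into dV/dt = 0: 0.815(1 - 93.7/174) = 0.0184P*.
The bracket is 0.462, giving P* = 0.376/0.0184 = 20.5.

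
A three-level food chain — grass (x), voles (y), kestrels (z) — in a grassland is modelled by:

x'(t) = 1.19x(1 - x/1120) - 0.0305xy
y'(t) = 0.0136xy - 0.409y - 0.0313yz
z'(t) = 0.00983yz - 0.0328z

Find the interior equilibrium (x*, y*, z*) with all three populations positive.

x* ≈ 1020, y* ≈ 3.34, z* ≈ 432

From dz/dt = 0: 0.00983y* = 0.0328, so y* = 3.34.
From dx/dt = 0: 1.19(1 - x*/1120) = 0.0305·3.34, giving x* = 1120·(1 - 0.0855) = 1020.
From dy/dt = 0: 0.0136·1020 - 0.409 = 0.0313z*, so z* = 13.5/0.0313 = 432.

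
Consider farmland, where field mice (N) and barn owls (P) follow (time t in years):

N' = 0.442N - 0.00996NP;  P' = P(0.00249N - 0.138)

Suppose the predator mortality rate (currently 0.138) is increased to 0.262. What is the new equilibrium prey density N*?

N* ≈ 105

At the interior fixed point, setting dP/dt = 0 with P > 0 fixes N* = (predator death rate)/(NP coefficient) — independent of the other coefficients.
With the change, N* = 0.262/0.00249 = 105; it rises from 55.4.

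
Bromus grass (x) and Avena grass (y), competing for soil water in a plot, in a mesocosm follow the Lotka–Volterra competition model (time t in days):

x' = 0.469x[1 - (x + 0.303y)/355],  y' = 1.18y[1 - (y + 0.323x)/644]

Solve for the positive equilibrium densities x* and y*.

x* ≈ 177, y* ≈ 587

Setting both brackets to zero gives the nullclines x + 0.303y = 355 and 0.323x + y = 644.
Substituting y = 644 - 0.323x into the first: x(1 - 0.303·0.323) = 355 - 0.303·644.
So x* = 160/0.902 = 177, and then y* = 644 - 0.323·177 = 587.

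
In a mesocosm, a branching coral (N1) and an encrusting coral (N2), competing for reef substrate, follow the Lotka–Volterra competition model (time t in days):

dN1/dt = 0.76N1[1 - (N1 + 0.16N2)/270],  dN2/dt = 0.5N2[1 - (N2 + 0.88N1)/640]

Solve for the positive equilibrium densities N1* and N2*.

N1* ≈ 195, N2* ≈ 468

Setting both brackets to zero gives the nullclines N1 + 0.16N2 = 270 and 0.88N1 + N2 = 640.
Substituting N2 = 640 - 0.88N1 into the first: N1(1 - 0.16·0.88) = 270 - 0.16·640.
So N1* = 168/0.859 = 195, and then N2* = 640 - 0.88·195 = 468.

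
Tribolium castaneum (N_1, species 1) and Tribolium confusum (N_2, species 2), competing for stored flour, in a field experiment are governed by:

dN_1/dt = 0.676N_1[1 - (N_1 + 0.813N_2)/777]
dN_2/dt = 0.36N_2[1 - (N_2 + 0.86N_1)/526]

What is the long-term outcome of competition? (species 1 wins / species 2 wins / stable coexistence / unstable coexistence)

Compare the nullcline intercepts: K1/α12 = 777/0.813 = 956 > K2 = 526; K2/α21 = 526/0.86 = 612 < K1 = 777.
Since the inequalities point opposite ways, species 1 can invade but species 2 cannot.

species 1 excludes species 2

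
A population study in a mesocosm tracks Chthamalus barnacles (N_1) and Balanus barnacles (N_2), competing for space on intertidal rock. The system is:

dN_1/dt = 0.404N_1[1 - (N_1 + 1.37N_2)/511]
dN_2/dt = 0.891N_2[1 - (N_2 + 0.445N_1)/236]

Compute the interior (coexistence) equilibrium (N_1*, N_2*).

Setting both brackets to zero gives the nullclines N_1 + 1.37N_2 = 511 and 0.445N_1 + N_2 = 236.
Substituting N_2 = 236 - 0.445N_1 into the first: N_1(1 - 1.37·0.445) = 511 - 1.37·236.
So N_1* = 188/0.39 = 481, and then N_2* = 236 - 0.445·481 = 22.

N_1* ≈ 481, N_2* ≈ 22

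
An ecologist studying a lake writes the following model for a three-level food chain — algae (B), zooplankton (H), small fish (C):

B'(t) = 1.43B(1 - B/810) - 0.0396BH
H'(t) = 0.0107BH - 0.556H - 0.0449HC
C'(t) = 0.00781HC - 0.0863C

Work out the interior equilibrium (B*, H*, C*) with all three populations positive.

From dC/dt = 0: 0.00781H* = 0.0863, so H* = 11.
From dB/dt = 0: 1.43(1 - B*/810) = 0.0396·11, giving B* = 810·(1 - 0.306) = 562.
From dH/dt = 0: 0.0107·562 - 0.556 = 0.0449C*, so C* = 5.46/0.0449 = 122.

B* ≈ 562, H* ≈ 11, C* ≈ 122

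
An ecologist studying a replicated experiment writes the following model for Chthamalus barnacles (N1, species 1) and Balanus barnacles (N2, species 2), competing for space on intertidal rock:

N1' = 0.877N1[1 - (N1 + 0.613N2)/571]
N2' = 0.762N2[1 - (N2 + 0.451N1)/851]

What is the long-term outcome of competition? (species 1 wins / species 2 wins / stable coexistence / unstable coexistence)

Compare the nullcline intercepts: K1/α12 = 571/0.613 = 931 > K2 = 851; K2/α21 = 851/0.451 = 1890 > K1 = 571.
Since both inequalities hold, each species can invade when rare, so the interior equilibrium is stable.

stable coexistence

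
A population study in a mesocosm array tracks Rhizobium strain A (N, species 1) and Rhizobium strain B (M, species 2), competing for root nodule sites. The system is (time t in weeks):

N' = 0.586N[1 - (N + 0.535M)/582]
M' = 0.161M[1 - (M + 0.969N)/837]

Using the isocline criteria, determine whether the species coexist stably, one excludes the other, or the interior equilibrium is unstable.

Compare the nullcline intercepts: K1/α12 = 582/0.535 = 1090 > K2 = 837; K2/α21 = 837/0.969 = 864 > K1 = 582.
Since both inequalities hold, each species can invade when rare, so the interior equilibrium is stable.

stable coexistence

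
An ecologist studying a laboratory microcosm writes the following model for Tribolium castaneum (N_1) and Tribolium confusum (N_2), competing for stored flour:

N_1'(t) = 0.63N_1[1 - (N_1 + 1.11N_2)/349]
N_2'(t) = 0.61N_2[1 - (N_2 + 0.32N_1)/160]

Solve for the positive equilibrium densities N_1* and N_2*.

Setting both brackets to zero gives the nullclines N_1 + 1.11N_2 = 349 and 0.32N_1 + N_2 = 160.
Substituting N_2 = 160 - 0.32N_1 into the first: N_1(1 - 1.11·0.32) = 349 - 1.11·160.
So N_1* = 171/0.645 = 266, and then N_2* = 160 - 0.32·266 = 74.9.

N_1* ≈ 266, N_2* ≈ 74.9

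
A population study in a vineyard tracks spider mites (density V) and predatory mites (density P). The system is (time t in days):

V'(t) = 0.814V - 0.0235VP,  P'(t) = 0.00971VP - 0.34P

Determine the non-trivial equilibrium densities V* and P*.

Set dP/dt = 0 with P > 0: 0.00971V - 0.34 = 0, so V* = 0.34/0.00971 = 35.
Set dV/dt = 0 with V > 0: 0.814 - 0.0235P = 0, so P* = 0.814/0.0235 = 34.6.

V* ≈ 35, P* ≈ 34.6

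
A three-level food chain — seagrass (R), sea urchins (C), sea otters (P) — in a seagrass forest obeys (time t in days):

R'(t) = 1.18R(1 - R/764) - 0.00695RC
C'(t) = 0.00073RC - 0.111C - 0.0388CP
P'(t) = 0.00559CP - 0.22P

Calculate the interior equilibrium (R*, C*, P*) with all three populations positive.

From dP/dt = 0: 0.00559C* = 0.22, so C* = 39.4.
From dR/dt = 0: 1.18(1 - R*/764) = 0.00695·39.4, giving R* = 764·(1 - 0.232) = 587.
From dC/dt = 0: 0.00073·587 - 0.111 = 0.0388P*, so P* = 0.317/0.0388 = 8.18.

R* ≈ 587, C* ≈ 39.4, P* ≈ 8.18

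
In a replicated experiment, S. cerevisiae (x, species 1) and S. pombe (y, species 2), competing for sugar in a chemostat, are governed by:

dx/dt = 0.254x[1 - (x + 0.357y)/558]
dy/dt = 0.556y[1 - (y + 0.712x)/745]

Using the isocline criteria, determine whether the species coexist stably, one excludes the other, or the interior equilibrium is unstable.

Compare the nullcline intercepts: K1/α12 = 558/0.357 = 1560 > K2 = 745; K2/α21 = 745/0.712 = 1050 > K1 = 558.
Since both inequalities hold, each species can invade when rare, so the interior equilibrium is stable.

stable coexistence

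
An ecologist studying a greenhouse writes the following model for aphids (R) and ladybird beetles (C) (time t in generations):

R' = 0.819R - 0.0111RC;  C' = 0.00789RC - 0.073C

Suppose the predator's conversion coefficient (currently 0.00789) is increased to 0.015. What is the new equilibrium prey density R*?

R* ≈ 4.87

At the interior fixed point, setting dC/dt = 0 with C > 0 fixes R* = (predator death rate)/(RC coefficient) — independent of the other coefficients.
With the change, R* = 0.073/0.015 = 4.87; it falls from 9.25.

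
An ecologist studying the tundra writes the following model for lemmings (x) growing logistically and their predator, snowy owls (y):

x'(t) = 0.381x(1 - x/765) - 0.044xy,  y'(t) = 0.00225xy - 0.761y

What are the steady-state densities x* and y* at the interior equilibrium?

From dy/dt = 0 with y > 0: 0.00225x* = 0.761, so x* = 338.
Substitute into dx/dt = 0: 0.381(1 - 338/765) = 0.044y*.
The bracket is 0.558, giving y* = 0.213/0.044 = 4.83.

x* ≈ 338, y* ≈ 4.83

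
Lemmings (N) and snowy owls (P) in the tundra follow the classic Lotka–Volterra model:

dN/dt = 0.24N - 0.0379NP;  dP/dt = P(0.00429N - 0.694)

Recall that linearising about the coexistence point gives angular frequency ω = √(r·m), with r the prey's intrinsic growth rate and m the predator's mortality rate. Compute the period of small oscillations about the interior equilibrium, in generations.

Here r = 0.24 and m = 0.694, so r·m = 0.167.
ω = √0.167 = 0.408 per generation, hence T = 2π/ω ≈ 15.4 generations.

T ≈ 15.4 generations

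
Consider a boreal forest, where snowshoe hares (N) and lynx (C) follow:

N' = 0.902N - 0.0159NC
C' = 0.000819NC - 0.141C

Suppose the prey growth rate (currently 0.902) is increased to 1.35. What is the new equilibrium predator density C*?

At the interior fixed point, setting dN/dt = 0 with N > 0 fixes C* = (prey growth rate)/(NC coefficient) — independent of the other coefficients.
With the change, C* = 1.35/0.0159 = 84.9; it rises from 56.7.

C* ≈ 84.9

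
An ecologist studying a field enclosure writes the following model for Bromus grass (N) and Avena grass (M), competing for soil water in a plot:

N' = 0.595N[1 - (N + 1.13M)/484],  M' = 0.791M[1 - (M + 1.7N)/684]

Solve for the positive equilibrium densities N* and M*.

Setting both brackets to zero gives the nullclines N + 1.13M = 484 and 1.7N + M = 684.
Substituting M = 684 - 1.7N into the first: N(1 - 1.13·1.7) = 484 - 1.13·684.
So N* = -289/-0.921 = 314, and then M* = 684 - 1.7·314 = 151.

N* ≈ 314, M* ≈ 151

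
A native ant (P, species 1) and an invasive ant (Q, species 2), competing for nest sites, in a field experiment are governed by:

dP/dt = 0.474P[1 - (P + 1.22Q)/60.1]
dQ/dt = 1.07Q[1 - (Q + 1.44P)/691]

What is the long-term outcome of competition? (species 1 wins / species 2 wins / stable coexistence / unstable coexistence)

Compare the nullcline intercepts: K1/α12 = 60.1/1.22 = 49.3 < K2 = 691; K2/α21 = 691/1.44 = 480 > K1 = 60.1.
Since the inequalities point opposite ways, species 2 can invade but species 1 cannot.

species 2 excludes species 1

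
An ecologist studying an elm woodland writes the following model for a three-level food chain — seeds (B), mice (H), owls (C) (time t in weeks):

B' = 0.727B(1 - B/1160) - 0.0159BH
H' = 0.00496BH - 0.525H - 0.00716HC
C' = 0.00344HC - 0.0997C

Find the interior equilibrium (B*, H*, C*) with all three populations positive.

B* ≈ 425, H* ≈ 29, C* ≈ 221

From dC/dt = 0: 0.00344H* = 0.0997, so H* = 29.
From dB/dt = 0: 0.727(1 - B*/1160) = 0.0159·29, giving B* = 1160·(1 - 0.634) = 425.
From dH/dt = 0: 0.00496·425 - 0.525 = 0.00716C*, so C* = 1.58/0.00716 = 221.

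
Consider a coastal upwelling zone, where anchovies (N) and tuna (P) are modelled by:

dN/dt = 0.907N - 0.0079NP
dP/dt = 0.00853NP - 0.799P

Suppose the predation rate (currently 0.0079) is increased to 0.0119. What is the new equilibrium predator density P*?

P* ≈ 76.2

At the interior fixed point, setting dN/dt = 0 with N > 0 fixes P* = (prey growth rate)/(NP coefficient) — independent of the other coefficients.
With the change, P* = 0.907/0.0119 = 76.2; it falls from 115.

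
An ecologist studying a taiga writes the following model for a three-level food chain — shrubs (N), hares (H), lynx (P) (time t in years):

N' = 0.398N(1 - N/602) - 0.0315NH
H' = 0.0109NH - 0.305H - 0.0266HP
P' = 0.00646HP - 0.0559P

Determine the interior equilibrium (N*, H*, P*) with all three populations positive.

From dP/dt = 0: 0.00646H* = 0.0559, so H* = 8.65.
From dN/dt = 0: 0.398(1 - N*/602) = 0.0315·8.65, giving N* = 602·(1 - 0.685) = 190.
From dH/dt = 0: 0.0109·190 - 0.305 = 0.0266P*, so P* = 1.76/0.0266 = 66.3.

N* ≈ 190, H* ≈ 8.65, P* ≈ 66.3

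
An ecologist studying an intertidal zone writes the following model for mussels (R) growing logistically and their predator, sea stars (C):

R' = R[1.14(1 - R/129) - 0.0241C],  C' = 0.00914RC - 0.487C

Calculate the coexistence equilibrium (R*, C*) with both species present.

R* ≈ 53.3, C* ≈ 27.8

From dC/dt = 0 with C > 0: 0.00914R* = 0.487, so R* = 53.3.
Substitute into dR/dt = 0: 1.14(1 - 53.3/129) = 0.0241C*.
The bracket is 0.587, giving C* = 0.669/0.0241 = 27.8.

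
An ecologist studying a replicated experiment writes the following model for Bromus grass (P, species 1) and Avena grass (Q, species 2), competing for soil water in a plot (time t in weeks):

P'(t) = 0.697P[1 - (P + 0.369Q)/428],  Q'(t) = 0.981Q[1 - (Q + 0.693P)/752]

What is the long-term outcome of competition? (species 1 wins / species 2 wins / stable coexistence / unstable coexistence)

Compare the nullcline intercepts: K1/α12 = 428/0.369 = 1160 > K2 = 752; K2/α21 = 752/0.693 = 1090 > K1 = 428.
Since both inequalities hold, each species can invade when rare, so the interior equilibrium is stable.

stable coexistence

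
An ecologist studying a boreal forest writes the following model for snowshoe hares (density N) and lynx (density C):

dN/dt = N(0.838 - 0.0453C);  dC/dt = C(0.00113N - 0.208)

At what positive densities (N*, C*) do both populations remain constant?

Set dC/dt = 0 with C > 0: 0.00113N - 0.208 = 0, so N* = 0.208/0.00113 = 184.
Set dN/dt = 0 with N > 0: 0.838 - 0.0453C = 0, so C* = 0.838/0.0453 = 18.5.

N* ≈ 184, C* ≈ 18.5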